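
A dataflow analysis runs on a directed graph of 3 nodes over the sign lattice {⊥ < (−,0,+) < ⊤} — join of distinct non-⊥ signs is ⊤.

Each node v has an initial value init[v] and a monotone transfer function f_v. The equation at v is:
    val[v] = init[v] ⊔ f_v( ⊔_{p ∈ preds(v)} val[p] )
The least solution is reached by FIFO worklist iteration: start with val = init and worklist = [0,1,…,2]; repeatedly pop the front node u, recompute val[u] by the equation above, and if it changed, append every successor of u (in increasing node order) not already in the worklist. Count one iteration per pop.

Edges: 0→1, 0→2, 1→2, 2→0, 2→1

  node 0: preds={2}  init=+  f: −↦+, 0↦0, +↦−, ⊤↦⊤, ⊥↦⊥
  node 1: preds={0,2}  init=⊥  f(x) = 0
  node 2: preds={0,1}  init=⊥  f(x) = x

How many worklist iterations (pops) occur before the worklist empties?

6

Trace (6 dequeues):
  [1] u=0 | in ⊥ | out + | ==
  [2] u=1 | in + | out 0 | prev ⊥ | push {}
  [3] u=2 | in ⊤ | out ⊤ | prev ⊥ | push {0,1}
  [4] u=0 | in ⊤ | out ⊤ | prev + | push {2}
  [5] u=1 | in ⊤ | out 0 | ==
  [6] u=2 | in ⊤ | out ⊤ | ==

Converged values:
  [0] ⊤
  [1] 0
  [2] ⊤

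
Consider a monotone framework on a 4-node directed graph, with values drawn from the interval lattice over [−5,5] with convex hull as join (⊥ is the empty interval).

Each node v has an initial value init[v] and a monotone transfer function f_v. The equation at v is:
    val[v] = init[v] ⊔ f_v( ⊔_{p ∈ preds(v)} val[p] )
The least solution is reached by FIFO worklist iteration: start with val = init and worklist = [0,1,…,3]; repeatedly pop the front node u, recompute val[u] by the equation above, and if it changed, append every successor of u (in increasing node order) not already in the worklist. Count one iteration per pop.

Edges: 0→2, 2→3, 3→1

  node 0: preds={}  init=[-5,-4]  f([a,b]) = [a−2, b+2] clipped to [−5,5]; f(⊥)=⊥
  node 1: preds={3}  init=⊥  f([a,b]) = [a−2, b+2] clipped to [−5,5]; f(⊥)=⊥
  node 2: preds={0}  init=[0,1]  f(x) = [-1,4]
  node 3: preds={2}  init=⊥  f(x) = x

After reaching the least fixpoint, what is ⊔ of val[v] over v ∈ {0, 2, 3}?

[-5,4]

Worklist (5 pops):
  #1 pop 0: in=⊥ → [-5,-4] (no change)
  #2 pop 1: in=⊥ → ⊥ (no change)
  #3 pop 2: in=[-5,-4] → [-1,4] (was [0,1]); enqueue []
  #4 pop 3: in=[-1,4] → [-1,4] (was ⊥); enqueue [1]
  #5 pop 1: in=[-1,4] → [-3,5] (was ⊥); enqueue []

Fixpoint:
  val[0] = [-5,-4]
  val[1] = [-3,5]
  val[2] = [-1,4]
  val[3] = [-1,4]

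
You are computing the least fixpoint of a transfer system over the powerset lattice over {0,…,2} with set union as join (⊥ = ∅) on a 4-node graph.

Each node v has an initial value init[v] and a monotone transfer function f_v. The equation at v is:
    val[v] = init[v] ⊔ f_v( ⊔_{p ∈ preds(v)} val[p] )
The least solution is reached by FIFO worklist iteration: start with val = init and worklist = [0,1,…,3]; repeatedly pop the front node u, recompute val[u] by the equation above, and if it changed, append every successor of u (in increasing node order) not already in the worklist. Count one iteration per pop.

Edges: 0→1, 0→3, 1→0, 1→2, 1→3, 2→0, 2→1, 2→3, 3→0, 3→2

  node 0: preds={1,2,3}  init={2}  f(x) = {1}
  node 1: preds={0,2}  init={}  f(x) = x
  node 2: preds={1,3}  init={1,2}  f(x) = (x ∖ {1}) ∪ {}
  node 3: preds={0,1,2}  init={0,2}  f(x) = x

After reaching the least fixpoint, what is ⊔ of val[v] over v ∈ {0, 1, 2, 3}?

{0,1,2}

Trace (9 dequeues):
  [1] u=0 | in {0,1,2} | out {1,2} | prev {2} | push {}
  [2] u=1 | in {1,2} | out {1,2} | prev {} | push {0}
  [3] u=2 | in {0,1,2} | out {0,1,2} | prev {1,2} | push {1}
  [4] u=3 | in {0,1,2} | out {0,1,2} | prev {0,2} | push {2}
  [5] u=0 | in {0,1,2} | out {1,2} | ==
  [6] u=1 | in {0,1,2} | out {0,1,2} | prev {1,2} | push {0,3}
  [7] u=2 | in {0,1,2} | out {0,1,2} | ==
  [8] u=0 | in {0,1,2} | out {1,2} | ==
  [9] u=3 | in {0,1,2} | out {0,1,2} | ==

Converged values:
  [0] {1,2}
  [1] {0,1,2}
  [2] {0,1,2}
  [3] {0,1,2}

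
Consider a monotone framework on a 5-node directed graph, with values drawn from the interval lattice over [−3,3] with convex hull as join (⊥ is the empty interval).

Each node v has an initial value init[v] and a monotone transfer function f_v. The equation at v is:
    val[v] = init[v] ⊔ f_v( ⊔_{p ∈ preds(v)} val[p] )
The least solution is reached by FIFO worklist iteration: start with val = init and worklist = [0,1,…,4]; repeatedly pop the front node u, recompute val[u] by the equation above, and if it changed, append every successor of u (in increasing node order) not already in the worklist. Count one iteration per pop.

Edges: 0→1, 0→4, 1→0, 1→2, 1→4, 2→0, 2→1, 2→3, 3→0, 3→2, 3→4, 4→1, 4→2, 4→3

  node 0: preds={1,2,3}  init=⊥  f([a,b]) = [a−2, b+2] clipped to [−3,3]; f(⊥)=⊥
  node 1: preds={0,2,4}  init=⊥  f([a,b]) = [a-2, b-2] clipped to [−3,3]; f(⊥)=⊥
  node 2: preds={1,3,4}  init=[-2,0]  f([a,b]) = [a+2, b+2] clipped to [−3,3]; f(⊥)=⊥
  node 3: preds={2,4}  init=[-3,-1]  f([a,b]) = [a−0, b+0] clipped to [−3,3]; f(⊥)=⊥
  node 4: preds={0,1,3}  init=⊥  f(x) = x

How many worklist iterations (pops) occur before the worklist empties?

Trace (14 dequeues):
  [1] u=0 | in [-3,0] | out [-3,2] | prev ⊥ | push {}
  [2] u=1 | in [-3,2] | out [-3,0] | prev ⊥ | push {0}
  [3] u=2 | in [-3,0] | out [-2,2] | prev [-2,0] | push {1}
  [4] u=3 | in [-2,2] | out [-3,2] | prev [-3,-1] | push {2}
  [5] u=4 | in [-3,2] | out [-3,2] | prev ⊥ | push {3}
  [6] u=0 | in [-3,2] | out [-3,3] | prev [-3,2] | push {4}
  [7] u=1 | in [-3,3] | out [-3,1] | prev [-3,0] | push {0}
  [8] u=2 | in [-3,2] | out [-2,3] | prev [-2,2] | push {1}
  [9] u=3 | in [-3,3] | out [-3,3] | prev [-3,2] | push {2}
  [10] u=4 | in [-3,3] | out [-3,3] | prev [-3,2] | push {3}
  [11] u=0 | in [-3,3] | out [-3,3] | ==
  [12] u=1 | in [-3,3] | out [-3,1] | ==
  [13] u=2 | in [-3,3] | out [-2,3] | ==
  [14] u=3 | in [-3,3] | out [-3,3] | ==

Converged values:
  [0] [-3,3]
  [1] [-3,1]
  [2] [-2,3]
  [3] [-3,3]
  [4] [-3,3]

14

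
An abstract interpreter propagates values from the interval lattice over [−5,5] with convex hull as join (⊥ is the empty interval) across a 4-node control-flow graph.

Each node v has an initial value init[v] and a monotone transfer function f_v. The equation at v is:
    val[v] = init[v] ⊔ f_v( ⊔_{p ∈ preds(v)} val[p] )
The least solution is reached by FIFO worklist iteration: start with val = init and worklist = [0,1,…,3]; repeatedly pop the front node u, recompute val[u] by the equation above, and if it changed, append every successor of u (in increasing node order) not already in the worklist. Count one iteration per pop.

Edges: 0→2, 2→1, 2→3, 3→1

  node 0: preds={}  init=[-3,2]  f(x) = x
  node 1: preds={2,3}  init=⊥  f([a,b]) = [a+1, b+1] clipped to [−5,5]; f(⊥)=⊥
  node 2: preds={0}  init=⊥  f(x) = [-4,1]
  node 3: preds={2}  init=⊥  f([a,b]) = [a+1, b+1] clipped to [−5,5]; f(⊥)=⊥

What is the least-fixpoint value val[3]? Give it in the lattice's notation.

[-3,2]

Iteration log — 5 steps:
  step 1. node 0  ⊔preds=⊥  new=[-3,2]  stable
  step 2. node 1  ⊔preds=⊥  new=⊥  stable
  step 3. node 2  ⊔preds=[-3,2]  new=[-4,1]  old=⊥  +wl: 1
  step 4. node 3  ⊔preds=[-4,1]  new=[-3,2]  old=⊥  +wl: 
  step 5. node 1  ⊔preds=[-4,2]  new=[-3,3]  old=⊥  +wl: 

Least fixpoint reached:
  node 0: [-3,2]
  node 1: [-3,3]
  node 2: [-4,1]
  node 3: [-3,2]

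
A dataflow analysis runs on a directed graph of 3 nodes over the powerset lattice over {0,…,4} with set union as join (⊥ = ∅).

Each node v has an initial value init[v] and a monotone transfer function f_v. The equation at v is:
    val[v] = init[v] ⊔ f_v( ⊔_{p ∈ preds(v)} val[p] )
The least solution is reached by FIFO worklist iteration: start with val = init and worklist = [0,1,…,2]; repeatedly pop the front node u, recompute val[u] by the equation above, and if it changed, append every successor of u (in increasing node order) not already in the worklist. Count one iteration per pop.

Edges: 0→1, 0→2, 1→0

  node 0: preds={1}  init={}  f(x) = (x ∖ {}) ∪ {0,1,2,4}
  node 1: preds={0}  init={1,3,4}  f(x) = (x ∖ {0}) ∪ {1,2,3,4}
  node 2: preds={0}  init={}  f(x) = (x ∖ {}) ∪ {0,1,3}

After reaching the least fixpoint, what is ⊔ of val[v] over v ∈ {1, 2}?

{0,1,2,3,4}

Iteration log — 4 steps:
  step 1. node 0  ⊔preds={1,3,4}  new={0,1,2,3,4}  old={}  +wl: 
  step 2. node 1  ⊔preds={0,1,2,3,4}  new={1,2,3,4}  old={1,3,4}  +wl: 0
  step 3. node 2  ⊔preds={0,1,2,3,4}  new={0,1,2,3,4}  old={}  +wl: 
  step 4. node 0  ⊔preds={1,2,3,4}  new={0,1,2,3,4}  stable

Least fixpoint reached:
  node 0: {0,1,2,3,4}
  node 1: {1,2,3,4}
  node 2: {0,1,2,3,4}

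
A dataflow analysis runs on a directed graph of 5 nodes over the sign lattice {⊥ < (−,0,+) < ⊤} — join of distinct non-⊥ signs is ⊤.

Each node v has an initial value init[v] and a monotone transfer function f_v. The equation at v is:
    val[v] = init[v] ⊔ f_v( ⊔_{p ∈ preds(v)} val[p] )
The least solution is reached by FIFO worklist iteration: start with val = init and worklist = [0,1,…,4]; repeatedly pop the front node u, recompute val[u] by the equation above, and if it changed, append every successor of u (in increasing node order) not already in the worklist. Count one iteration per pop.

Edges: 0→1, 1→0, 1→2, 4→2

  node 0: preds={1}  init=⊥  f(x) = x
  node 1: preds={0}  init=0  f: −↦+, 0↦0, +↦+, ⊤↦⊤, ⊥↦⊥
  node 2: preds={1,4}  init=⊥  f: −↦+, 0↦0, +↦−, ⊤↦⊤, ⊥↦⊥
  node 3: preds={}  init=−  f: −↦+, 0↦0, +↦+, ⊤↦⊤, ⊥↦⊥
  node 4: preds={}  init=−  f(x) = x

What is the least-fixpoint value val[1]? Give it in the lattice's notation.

Worklist (5 pops):
  #1 pop 0: in=0 → 0 (was ⊥); enqueue []
  #2 pop 1: in=0 → 0 (no change)
  #3 pop 2: in=⊤ → ⊤ (was ⊥); enqueue []
  #4 pop 3: in=⊥ → − (no change)
  #5 pop 4: in=⊥ → − (no change)

Fixpoint:
  val[0] = 0
  val[1] = 0
  val[2] = ⊤
  val[3] = −
  val[4] = −

0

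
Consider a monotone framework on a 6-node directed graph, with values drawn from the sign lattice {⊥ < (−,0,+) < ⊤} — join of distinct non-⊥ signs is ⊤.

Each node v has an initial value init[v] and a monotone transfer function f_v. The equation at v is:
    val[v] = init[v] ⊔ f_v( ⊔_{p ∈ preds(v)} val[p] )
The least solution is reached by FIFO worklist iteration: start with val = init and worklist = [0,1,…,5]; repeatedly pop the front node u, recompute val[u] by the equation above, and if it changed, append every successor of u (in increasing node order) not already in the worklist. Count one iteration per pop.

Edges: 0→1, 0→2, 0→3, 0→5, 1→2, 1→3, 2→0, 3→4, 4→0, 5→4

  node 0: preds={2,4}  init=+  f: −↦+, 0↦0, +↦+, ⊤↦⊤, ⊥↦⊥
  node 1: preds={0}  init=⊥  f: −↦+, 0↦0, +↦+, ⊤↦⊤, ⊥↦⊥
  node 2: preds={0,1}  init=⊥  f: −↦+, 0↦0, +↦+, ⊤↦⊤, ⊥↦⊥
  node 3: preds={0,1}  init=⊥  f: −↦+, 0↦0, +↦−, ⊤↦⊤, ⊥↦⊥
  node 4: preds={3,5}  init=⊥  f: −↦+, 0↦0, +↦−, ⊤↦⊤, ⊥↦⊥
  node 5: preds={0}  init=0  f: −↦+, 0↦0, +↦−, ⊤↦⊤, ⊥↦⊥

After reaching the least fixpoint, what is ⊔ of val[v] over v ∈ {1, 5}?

Iteration log — 14 steps:
  step 1. node 0  ⊔preds=⊥  new=+  stable
  step 2. node 1  ⊔preds=+  new=+  old=⊥  +wl: 
  step 3. node 2  ⊔preds=+  new=+  old=⊥  +wl: 0
  step 4. node 3  ⊔preds=+  new=−  old=⊥  +wl: 
  step 5. node 4  ⊔preds=⊤  new=⊤  old=⊥  +wl: 
  step 6. node 5  ⊔preds=+  new=⊤  old=0  +wl: 4
  step 7. node 0  ⊔preds=⊤  new=⊤  old=+  +wl: 1,2,3,5
  step 8. node 4  ⊔preds=⊤  new=⊤  stable
  step 9. node 1  ⊔preds=⊤  new=⊤  old=+  +wl: 
  step 10. node 2  ⊔preds=⊤  new=⊤  old=+  +wl: 0
  step 11. node 3  ⊔preds=⊤  new=⊤  old=−  +wl: 4
  step 12. node 5  ⊔preds=⊤  new=⊤  stable
  step 13. node 0  ⊔preds=⊤  new=⊤  stable
  step 14. node 4  ⊔preds=⊤  new=⊤  stable

Least fixpoint reached:
  node 0: ⊤
  node 1: ⊤
  node 2: ⊤
  node 3: ⊤
  node 4: ⊤
  node 5: ⊤

⊤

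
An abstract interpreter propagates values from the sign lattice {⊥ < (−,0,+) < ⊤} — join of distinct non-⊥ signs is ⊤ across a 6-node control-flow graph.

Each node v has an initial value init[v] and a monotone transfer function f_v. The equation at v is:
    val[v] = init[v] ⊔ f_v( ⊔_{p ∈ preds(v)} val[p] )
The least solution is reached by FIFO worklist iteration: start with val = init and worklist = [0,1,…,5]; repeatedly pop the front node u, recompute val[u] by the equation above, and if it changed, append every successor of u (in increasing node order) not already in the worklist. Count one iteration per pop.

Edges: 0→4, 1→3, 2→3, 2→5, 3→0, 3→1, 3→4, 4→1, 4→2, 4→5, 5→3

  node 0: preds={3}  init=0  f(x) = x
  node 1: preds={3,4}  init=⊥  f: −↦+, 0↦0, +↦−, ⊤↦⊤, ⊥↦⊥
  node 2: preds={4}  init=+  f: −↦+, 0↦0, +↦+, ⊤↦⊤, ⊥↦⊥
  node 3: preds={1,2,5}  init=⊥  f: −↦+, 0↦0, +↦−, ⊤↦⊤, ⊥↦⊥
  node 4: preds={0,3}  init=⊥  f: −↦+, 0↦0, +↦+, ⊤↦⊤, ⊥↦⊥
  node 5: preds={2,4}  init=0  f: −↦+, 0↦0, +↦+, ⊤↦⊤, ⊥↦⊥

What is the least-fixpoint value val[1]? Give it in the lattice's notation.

⊤

Trace (12 dequeues):
  [1] u=0 | in ⊥ | out 0 | ==
  [2] u=1 | in ⊥ | out ⊥ | ==
  [3] u=2 | in ⊥ | out + | ==
  [4] u=3 | in ⊤ | out ⊤ | prev ⊥ | push {0,1}
  [5] u=4 | in ⊤ | out ⊤ | prev ⊥ | push {2}
  [6] u=5 | in ⊤ | out ⊤ | prev 0 | push {3}
  [7] u=0 | in ⊤ | out ⊤ | prev 0 | push {4}
  [8] u=1 | in ⊤ | out ⊤ | prev ⊥ | push {}
  [9] u=2 | in ⊤ | out ⊤ | prev + | push {5}
  [10] u=3 | in ⊤ | out ⊤ | ==
  [11] u=4 | in ⊤ | out ⊤ | ==
  [12] u=5 | in ⊤ | out ⊤ | ==

Converged values:
  [0] ⊤
  [1] ⊤
  [2] ⊤
  [3] ⊤
  [4] ⊤
  [5] ⊤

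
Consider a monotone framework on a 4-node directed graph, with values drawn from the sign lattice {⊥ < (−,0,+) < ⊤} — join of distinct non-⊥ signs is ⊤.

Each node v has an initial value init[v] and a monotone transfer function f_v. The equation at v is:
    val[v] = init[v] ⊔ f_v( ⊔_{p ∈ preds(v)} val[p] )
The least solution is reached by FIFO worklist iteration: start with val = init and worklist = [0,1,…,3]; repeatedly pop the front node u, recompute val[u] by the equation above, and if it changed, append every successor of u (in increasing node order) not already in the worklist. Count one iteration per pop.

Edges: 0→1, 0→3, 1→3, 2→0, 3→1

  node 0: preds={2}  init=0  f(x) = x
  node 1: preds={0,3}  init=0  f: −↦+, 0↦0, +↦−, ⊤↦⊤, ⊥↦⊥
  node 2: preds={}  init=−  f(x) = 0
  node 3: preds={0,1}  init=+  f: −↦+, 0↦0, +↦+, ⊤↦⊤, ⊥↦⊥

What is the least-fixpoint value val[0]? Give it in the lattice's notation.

Worklist (6 pops):
  #1 pop 0: in=− → ⊤ (was 0); enqueue []
  #2 pop 1: in=⊤ → ⊤ (was 0); enqueue []
  #3 pop 2: in=⊥ → ⊤ (was −); enqueue [0]
  #4 pop 3: in=⊤ → ⊤ (was +); enqueue [1]
  #5 pop 0: in=⊤ → ⊤ (no change)
  #6 pop 1: in=⊤ → ⊤ (no change)

Fixpoint:
  val[0] = ⊤
  val[1] = ⊤
  val[2] = ⊤
  val[3] = ⊤

⊤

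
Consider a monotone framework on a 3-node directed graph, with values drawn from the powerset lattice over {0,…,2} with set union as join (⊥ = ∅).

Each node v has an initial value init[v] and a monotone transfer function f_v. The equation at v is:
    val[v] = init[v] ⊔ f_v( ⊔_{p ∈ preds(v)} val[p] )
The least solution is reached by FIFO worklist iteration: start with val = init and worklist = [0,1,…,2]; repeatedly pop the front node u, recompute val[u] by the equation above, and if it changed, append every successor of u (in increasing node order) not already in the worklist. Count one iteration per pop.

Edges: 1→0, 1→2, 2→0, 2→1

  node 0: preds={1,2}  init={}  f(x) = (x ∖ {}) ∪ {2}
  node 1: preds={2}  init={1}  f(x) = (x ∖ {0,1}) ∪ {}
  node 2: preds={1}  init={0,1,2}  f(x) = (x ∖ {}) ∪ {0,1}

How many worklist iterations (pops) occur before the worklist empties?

Worklist (4 pops):
  #1 pop 0: in={0,1,2} → {0,1,2} (was {}); enqueue []
  #2 pop 1: in={0,1,2} → {1,2} (was {1}); enqueue [0]
  #3 pop 2: in={1,2} → {0,1,2} (no change)
  #4 pop 0: in={0,1,2} → {0,1,2} (no change)

Fixpoint:
  val[0] = {0,1,2}
  val[1] = {1,2}
  val[2] = {0,1,2}

4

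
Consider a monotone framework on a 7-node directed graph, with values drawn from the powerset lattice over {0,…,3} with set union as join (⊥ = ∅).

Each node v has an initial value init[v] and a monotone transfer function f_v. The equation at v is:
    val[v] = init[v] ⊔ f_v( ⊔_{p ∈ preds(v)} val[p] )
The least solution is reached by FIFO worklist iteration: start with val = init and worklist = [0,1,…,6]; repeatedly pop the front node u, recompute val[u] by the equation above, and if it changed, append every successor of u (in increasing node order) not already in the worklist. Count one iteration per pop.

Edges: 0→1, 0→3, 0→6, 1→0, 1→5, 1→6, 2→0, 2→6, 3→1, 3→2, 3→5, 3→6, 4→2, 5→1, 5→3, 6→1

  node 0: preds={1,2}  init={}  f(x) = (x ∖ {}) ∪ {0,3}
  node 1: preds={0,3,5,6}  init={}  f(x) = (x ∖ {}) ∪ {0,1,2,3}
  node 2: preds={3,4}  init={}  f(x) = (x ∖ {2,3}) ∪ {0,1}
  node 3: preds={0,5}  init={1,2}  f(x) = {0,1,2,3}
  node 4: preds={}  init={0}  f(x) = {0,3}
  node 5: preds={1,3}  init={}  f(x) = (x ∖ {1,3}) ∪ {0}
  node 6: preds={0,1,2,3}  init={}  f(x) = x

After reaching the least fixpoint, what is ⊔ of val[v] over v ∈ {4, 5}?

Trace (12 dequeues):
  [1] u=0 | in {} | out {0,3} | prev {} | push {}
  [2] u=1 | in {0,1,2,3} | out {0,1,2,3} | prev {} | push {0}
  [3] u=2 | in {0,1,2} | out {0,1} | prev {} | push {}
  [4] u=3 | in {0,3} | out {0,1,2,3} | prev {1,2} | push {1,2}
  [5] u=4 | in {} | out {0,3} | prev {0} | push {}
  [6] u=5 | in {0,1,2,3} | out {0,2} | prev {} | push {3}
  [7] u=6 | in {0,1,2,3} | out {0,1,2,3} | prev {} | push {}
  [8] u=0 | in {0,1,2,3} | out {0,1,2,3} | prev {0,3} | push {6}
  [9] u=1 | in {0,1,2,3} | out {0,1,2,3} | ==
  [10] u=2 | in {0,1,2,3} | out {0,1} | ==
  [11] u=3 | in {0,1,2,3} | out {0,1,2,3} | ==
  [12] u=6 | in {0,1,2,3} | out {0,1,2,3} | ==

Converged values:
  [0] {0,1,2,3}
  [1] {0,1,2,3}
  [2] {0,1}
  [3] {0,1,2,3}
  [4] {0,3}
  [5] {0,2}
  [6] {0,1,2,3}

{0,2,3}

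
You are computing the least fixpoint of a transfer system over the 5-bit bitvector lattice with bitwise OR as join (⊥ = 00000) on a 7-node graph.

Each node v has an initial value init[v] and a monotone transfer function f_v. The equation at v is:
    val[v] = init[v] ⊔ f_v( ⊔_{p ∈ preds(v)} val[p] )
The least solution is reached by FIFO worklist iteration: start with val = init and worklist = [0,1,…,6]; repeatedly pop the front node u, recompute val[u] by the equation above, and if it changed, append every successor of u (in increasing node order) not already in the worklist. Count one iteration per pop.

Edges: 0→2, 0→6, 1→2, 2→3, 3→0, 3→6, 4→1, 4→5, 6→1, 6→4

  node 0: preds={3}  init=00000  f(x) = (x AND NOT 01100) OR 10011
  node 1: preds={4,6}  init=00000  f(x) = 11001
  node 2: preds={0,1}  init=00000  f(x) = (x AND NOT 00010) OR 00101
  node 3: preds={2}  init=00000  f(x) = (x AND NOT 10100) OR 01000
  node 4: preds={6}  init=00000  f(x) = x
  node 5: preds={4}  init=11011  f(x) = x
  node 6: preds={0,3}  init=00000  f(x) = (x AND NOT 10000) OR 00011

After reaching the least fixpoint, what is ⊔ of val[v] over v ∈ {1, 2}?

11101

Iteration log — 12 steps:
  step 1. node 0  ⊔preds=00000  new=10011  old=00000  +wl: 
  step 2. node 1  ⊔preds=00000  new=11001  old=00000  +wl: 
  step 3. node 2  ⊔preds=11011  new=11101  old=00000  +wl: 
  step 4. node 3  ⊔preds=11101  new=01001  old=00000  +wl: 0
  step 5. node 4  ⊔preds=00000  new=00000  stable
  step 6. node 5  ⊔preds=00000  new=11011  stable
  step 7. node 6  ⊔preds=11011  new=01011  old=00000  +wl: 1,4
  step 8. node 0  ⊔preds=01001  new=10011  stable
  step 9. node 1  ⊔preds=01011  new=11001  stable
  step 10. node 4  ⊔preds=01011  new=01011  old=00000  +wl: 1,5
  step 11. node 1  ⊔preds=01011  new=11001  stable
  step 12. node 5  ⊔preds=01011  new=11011  stable

Least fixpoint reached:
  node 0: 10011
  node 1: 11001
  node 2: 11101
  node 3: 01001
  node 4: 01011
  node 5: 11011
  node 6: 01011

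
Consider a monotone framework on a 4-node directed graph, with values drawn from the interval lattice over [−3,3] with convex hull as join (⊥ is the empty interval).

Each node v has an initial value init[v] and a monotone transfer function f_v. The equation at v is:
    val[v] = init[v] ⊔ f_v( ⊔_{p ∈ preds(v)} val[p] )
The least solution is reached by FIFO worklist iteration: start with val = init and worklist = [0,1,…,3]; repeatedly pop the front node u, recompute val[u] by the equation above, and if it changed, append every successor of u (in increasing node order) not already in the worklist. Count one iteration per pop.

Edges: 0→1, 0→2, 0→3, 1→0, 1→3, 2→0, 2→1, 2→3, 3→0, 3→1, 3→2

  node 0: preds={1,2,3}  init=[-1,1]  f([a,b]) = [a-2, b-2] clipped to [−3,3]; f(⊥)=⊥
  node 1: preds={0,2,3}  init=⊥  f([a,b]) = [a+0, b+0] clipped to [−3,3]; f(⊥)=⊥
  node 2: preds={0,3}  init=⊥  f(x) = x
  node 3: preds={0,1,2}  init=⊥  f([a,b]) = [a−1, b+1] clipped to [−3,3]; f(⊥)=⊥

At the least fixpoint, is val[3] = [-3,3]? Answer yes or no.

yes

Worklist (14 pops):
  #1 pop 0: in=⊥ → [-1,1] (no change)
  #2 pop 1: in=[-1,1] → [-1,1] (was ⊥); enqueue [0]
  #3 pop 2: in=[-1,1] → [-1,1] (was ⊥); enqueue [1]
  #4 pop 3: in=[-1,1] → [-2,2] (was ⊥); enqueue [2]
  #5 pop 0: in=[-2,2] → [-3,1] (was [-1,1]); enqueue [3]
  #6 pop 1: in=[-3,2] → [-3,2] (was [-1,1]); enqueue [0]
  #7 pop 2: in=[-3,2] → [-3,2] (was [-1,1]); enqueue [1]
  #8 pop 3: in=[-3,2] → [-3,3] (was [-2,2]); enqueue [2]
  #9 pop 0: in=[-3,3] → [-3,1] (no change)
  #10 pop 1: in=[-3,3] → [-3,3] (was [-3,2]); enqueue [0,3]
  #11 pop 2: in=[-3,3] → [-3,3] (was [-3,2]); enqueue [1]
  #12 pop 0: in=[-3,3] → [-3,1] (no change)
  #13 pop 3: in=[-3,3] → [-3,3] (no change)
  #14 pop 1: in=[-3,3] → [-3,3] (no change)

Fixpoint:
  val[0] = [-3,1]
  val[1] = [-3,3]
  val[2] = [-3,3]
  val[3] = [-3,3]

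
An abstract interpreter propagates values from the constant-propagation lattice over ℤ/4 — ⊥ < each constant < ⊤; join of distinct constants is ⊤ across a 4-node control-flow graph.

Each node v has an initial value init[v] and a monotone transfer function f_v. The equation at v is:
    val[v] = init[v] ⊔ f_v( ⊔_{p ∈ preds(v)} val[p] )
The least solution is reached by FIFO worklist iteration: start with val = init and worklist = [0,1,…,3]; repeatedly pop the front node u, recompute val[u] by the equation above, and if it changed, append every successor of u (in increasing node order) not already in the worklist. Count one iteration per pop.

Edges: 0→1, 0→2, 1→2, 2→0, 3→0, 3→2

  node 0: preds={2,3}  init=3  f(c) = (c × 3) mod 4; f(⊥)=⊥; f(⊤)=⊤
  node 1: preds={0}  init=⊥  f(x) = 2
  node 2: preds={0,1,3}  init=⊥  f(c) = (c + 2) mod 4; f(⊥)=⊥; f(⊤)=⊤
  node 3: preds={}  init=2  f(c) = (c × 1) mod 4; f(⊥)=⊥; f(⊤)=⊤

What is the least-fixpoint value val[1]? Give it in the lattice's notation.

Iteration log — 5 steps:
  step 1. node 0  ⊔preds=2  new=⊤  old=3  +wl: 
  step 2. node 1  ⊔preds=⊤  new=2  old=⊥  +wl: 
  step 3. node 2  ⊔preds=⊤  new=⊤  old=⊥  +wl: 0
  step 4. node 3  ⊔preds=⊥  new=2  stable
  step 5. node 0  ⊔preds=⊤  new=⊤  stable

Least fixpoint reached:
  node 0: ⊤
  node 1: 2
  node 2: ⊤
  node 3: 2

2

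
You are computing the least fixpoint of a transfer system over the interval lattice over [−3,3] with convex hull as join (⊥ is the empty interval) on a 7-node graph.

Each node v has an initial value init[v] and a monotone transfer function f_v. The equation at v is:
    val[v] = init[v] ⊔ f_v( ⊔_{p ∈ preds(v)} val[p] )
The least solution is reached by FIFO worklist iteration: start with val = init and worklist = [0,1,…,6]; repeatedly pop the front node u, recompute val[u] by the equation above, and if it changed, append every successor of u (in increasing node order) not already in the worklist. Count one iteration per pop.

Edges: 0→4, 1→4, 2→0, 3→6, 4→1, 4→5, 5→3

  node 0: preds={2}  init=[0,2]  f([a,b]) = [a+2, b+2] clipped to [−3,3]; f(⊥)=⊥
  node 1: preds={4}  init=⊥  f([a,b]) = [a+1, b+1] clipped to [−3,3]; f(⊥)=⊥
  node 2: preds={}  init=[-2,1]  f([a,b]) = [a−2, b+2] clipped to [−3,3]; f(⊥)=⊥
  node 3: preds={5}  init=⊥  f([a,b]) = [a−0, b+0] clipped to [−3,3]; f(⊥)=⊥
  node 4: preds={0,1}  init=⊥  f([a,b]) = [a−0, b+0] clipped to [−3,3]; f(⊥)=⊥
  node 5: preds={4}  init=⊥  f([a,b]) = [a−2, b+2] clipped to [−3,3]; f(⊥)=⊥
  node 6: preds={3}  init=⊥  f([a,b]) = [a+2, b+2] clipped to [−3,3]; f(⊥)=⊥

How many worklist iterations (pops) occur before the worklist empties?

Trace (11 dequeues):
  [1] u=0 | in [-2,1] | out [0,3] | prev [0,2] | push {}
  [2] u=1 | in ⊥ | out ⊥ | ==
  [3] u=2 | in ⊥ | out [-2,1] | ==
  [4] u=3 | in ⊥ | out ⊥ | ==
  [5] u=4 | in [0,3] | out [0,3] | prev ⊥ | push {1}
  [6] u=5 | in [0,3] | out [-2,3] | prev ⊥ | push {3}
  [7] u=6 | in ⊥ | out ⊥ | ==
  [8] u=1 | in [0,3] | out [1,3] | prev ⊥ | push {4}
  [9] u=3 | in [-2,3] | out [-2,3] | prev ⊥ | push {6}
  [10] u=4 | in [0,3] | out [0,3] | ==
  [11] u=6 | in [-2,3] | out [0,3] | prev ⊥ | push {}

Converged values:
  [0] [0,3]
  [1] [1,3]
  [2] [-2,1]
  [3] [-2,3]
  [4] [0,3]
  [5] [-2,3]
  [6] [0,3]

11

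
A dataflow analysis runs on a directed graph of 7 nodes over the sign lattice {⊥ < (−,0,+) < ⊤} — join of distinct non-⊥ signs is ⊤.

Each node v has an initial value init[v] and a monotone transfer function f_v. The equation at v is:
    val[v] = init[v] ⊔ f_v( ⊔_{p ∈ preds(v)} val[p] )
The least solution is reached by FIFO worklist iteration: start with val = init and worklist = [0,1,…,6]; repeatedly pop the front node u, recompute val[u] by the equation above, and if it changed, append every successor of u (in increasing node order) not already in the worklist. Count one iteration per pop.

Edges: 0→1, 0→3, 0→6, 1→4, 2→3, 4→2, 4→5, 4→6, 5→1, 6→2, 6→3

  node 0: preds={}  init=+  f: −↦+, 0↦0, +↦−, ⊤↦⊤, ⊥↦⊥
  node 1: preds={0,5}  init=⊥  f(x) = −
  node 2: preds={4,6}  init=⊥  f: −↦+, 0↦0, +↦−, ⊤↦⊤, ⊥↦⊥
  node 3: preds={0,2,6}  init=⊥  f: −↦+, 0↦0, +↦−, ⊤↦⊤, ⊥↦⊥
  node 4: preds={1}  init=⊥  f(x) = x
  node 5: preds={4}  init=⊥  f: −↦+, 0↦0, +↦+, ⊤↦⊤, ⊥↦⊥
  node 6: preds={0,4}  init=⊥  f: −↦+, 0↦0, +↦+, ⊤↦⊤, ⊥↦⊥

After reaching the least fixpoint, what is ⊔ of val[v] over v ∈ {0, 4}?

⊤

Iteration log — 10 steps:
  step 1. node 0  ⊔preds=⊥  new=+  stable
  step 2. node 1  ⊔preds=+  new=−  old=⊥  +wl: 
  step 3. node 2  ⊔preds=⊥  new=⊥  stable
  step 4. node 3  ⊔preds=+  new=−  old=⊥  +wl: 
  step 5. node 4  ⊔preds=−  new=−  old=⊥  +wl: 2
  step 6. node 5  ⊔preds=−  new=+  old=⊥  +wl: 1
  step 7. node 6  ⊔preds=⊤  new=⊤  old=⊥  +wl: 3
  step 8. node 2  ⊔preds=⊤  new=⊤  old=⊥  +wl: 
  step 9. node 1  ⊔preds=+  new=−  stable
  step 10. node 3  ⊔preds=⊤  new=⊤  old=−  +wl: 

Least fixpoint reached:
  node 0: +
  node 1: −
  node 2: ⊤
  node 3: ⊤
  node 4: −
  node 5: +
  node 6: ⊤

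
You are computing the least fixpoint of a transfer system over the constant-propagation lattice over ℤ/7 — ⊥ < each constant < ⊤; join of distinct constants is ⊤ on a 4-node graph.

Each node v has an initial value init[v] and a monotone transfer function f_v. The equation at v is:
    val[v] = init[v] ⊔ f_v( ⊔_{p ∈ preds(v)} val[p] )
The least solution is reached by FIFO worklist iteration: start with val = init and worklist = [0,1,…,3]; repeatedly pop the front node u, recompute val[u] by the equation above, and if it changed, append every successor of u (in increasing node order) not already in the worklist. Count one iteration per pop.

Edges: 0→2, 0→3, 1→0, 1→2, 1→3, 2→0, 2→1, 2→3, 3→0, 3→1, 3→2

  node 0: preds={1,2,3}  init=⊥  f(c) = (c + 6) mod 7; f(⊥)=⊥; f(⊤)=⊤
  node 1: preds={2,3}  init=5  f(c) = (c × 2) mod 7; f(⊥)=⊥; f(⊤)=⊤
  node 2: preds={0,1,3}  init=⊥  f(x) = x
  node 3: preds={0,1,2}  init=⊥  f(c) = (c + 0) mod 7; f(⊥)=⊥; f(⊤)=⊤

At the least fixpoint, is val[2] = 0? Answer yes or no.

no

Trace (9 dequeues):
  [1] u=0 | in 5 | out 4 | prev ⊥ | push {}
  [2] u=1 | in ⊥ | out 5 | ==
  [3] u=2 | in ⊤ | out ⊤ | prev ⊥ | push {0,1}
  [4] u=3 | in ⊤ | out ⊤ | prev ⊥ | push {2}
  [5] u=0 | in ⊤ | out ⊤ | prev 4 | push {3}
  [6] u=1 | in ⊤ | out ⊤ | prev 5 | push {0}
  [7] u=2 | in ⊤ | out ⊤ | ==
  [8] u=3 | in ⊤ | out ⊤ | ==
  [9] u=0 | in ⊤ | out ⊤ | ==

Converged values:
  [0] ⊤
  [1] ⊤
  [2] ⊤
  [3] ⊤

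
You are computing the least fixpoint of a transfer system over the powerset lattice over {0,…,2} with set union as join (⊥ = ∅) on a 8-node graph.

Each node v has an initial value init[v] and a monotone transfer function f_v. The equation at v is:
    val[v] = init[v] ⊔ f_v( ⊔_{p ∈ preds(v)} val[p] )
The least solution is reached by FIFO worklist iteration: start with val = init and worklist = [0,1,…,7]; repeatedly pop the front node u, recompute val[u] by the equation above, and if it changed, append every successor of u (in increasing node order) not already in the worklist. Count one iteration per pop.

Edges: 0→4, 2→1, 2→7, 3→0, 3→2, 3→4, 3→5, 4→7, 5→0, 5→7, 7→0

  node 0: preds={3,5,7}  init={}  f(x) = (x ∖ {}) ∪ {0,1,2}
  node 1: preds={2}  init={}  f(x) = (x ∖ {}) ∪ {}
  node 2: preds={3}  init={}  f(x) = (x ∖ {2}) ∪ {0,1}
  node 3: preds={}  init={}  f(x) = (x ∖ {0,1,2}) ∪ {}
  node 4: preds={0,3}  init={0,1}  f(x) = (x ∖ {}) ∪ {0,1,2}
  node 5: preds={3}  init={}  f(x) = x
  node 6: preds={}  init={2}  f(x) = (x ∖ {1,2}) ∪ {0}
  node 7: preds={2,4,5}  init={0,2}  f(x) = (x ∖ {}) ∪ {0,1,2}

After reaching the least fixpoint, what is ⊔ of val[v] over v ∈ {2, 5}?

Iteration log — 10 steps:
  step 1. node 0  ⊔preds={0,2}  new={0,1,2}  old={}  +wl: 
  step 2. node 1  ⊔preds={}  new={}  stable
  step 3. node 2  ⊔preds={}  new={0,1}  old={}  +wl: 1
  step 4. node 3  ⊔preds={}  new={}  stable
  step 5. node 4  ⊔preds={0,1,2}  new={0,1,2}  old={0,1}  +wl: 
  step 6. node 5  ⊔preds={}  new={}  stable
  step 7. node 6  ⊔preds={}  new={0,2}  old={2}  +wl: 
  step 8. node 7  ⊔preds={0,1,2}  new={0,1,2}  old={0,2}  +wl: 0
  step 9. node 1  ⊔preds={0,1}  new={0,1}  old={}  +wl: 
  step 10. node 0  ⊔preds={0,1,2}  new={0,1,2}  stable

Least fixpoint reached:
  node 0: {0,1,2}
  node 1: {0,1}
  node 2: {0,1}
  node 3: {}
  node 4: {0,1,2}
  node 5: {}
  node 6: {0,2}
  node 7: {0,1,2}

{0,1}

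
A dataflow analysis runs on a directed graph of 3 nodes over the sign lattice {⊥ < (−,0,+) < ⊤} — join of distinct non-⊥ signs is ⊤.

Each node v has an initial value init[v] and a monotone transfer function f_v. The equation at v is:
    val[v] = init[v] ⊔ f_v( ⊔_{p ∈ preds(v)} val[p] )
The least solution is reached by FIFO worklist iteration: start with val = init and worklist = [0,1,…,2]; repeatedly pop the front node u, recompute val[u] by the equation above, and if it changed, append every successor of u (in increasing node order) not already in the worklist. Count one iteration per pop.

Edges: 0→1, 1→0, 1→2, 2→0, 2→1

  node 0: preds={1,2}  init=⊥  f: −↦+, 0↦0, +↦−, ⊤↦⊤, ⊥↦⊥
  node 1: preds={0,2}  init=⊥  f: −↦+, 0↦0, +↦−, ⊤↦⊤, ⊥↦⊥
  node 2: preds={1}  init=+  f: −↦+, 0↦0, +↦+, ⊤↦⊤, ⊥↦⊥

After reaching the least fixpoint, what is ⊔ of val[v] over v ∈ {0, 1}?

⊤

Trace (5 dequeues):
  [1] u=0 | in + | out − | prev ⊥ | push {}
  [2] u=1 | in ⊤ | out ⊤ | prev ⊥ | push {0}
  [3] u=2 | in ⊤ | out ⊤ | prev + | push {1}
  [4] u=0 | in ⊤ | out ⊤ | prev − | push {}
  [5] u=1 | in ⊤ | out ⊤ | ==

Converged values:
  [0] ⊤
  [1] ⊤
  [2] ⊤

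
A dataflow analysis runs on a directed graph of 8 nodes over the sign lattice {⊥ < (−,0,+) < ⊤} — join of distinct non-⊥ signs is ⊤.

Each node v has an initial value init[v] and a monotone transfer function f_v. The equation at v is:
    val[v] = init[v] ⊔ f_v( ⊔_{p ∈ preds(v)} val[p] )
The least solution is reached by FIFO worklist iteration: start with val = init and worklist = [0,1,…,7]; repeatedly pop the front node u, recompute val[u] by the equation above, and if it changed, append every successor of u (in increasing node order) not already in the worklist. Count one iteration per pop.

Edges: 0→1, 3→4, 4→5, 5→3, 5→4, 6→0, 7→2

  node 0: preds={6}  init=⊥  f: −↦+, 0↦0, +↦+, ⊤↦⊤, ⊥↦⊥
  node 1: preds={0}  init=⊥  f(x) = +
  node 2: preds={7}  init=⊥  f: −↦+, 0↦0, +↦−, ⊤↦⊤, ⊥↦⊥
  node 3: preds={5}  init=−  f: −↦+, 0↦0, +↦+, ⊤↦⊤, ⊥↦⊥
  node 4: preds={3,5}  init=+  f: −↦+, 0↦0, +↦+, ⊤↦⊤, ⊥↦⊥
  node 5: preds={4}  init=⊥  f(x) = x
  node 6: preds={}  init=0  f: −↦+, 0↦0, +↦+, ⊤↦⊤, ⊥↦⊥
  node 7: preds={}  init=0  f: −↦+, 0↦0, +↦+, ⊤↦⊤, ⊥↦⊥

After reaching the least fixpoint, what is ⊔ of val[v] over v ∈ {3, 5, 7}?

Iteration log — 13 steps:
  step 1. node 0  ⊔preds=0  new=0  old=⊥  +wl: 
  step 2. node 1  ⊔preds=0  new=+  old=⊥  +wl: 
  step 3. node 2  ⊔preds=0  new=0  old=⊥  +wl: 
  step 4. node 3  ⊔preds=⊥  new=−  stable
  step 5. node 4  ⊔preds=−  new=+  stable
  step 6. node 5  ⊔preds=+  new=+  old=⊥  +wl: 3,4
  step 7. node 6  ⊔preds=⊥  new=0  stable
  step 8. node 7  ⊔preds=⊥  new=0  stable
  step 9. node 3  ⊔preds=+  new=⊤  old=−  +wl: 
  step 10. node 4  ⊔preds=⊤  new=⊤  old=+  +wl: 5
  step 11. node 5  ⊔preds=⊤  new=⊤  old=+  +wl: 3,4
  step 12. node 3  ⊔preds=⊤  new=⊤  stable
  step 13. node 4  ⊔preds=⊤  new=⊤  stable

Least fixpoint reached:
  node 0: 0
  node 1: +
  node 2: 0
  node 3: ⊤
  node 4: ⊤
  node 5: ⊤
  node 6: 0
  node 7: 0

⊤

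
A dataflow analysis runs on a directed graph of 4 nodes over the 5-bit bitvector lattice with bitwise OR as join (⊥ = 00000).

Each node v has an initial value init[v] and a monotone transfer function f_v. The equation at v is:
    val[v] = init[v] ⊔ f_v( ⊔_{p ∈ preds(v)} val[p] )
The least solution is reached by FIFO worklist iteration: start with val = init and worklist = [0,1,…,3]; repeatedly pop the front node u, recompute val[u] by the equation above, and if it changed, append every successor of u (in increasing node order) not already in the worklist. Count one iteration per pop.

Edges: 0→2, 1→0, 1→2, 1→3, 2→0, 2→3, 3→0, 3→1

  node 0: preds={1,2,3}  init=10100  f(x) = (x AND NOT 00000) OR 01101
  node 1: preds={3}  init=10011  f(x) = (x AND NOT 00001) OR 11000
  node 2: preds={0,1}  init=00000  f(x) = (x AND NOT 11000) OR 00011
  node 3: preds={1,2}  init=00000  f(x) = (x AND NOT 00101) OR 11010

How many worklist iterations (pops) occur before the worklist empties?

6

Worklist (6 pops):
  #1 pop 0: in=10011 → 11111 (was 10100); enqueue []
  #2 pop 1: in=00000 → 11011 (was 10011); enqueue [0]
  #3 pop 2: in=11111 → 00111 (was 00000); enqueue []
  #4 pop 3: in=11111 → 11010 (was 00000); enqueue [1]
  #5 pop 0: in=11111 → 11111 (no change)
  #6 pop 1: in=11010 → 11011 (no change)

Fixpoint:
  val[0] = 11111
  val[1] = 11011
  val[2] = 00111
  val[3] = 11010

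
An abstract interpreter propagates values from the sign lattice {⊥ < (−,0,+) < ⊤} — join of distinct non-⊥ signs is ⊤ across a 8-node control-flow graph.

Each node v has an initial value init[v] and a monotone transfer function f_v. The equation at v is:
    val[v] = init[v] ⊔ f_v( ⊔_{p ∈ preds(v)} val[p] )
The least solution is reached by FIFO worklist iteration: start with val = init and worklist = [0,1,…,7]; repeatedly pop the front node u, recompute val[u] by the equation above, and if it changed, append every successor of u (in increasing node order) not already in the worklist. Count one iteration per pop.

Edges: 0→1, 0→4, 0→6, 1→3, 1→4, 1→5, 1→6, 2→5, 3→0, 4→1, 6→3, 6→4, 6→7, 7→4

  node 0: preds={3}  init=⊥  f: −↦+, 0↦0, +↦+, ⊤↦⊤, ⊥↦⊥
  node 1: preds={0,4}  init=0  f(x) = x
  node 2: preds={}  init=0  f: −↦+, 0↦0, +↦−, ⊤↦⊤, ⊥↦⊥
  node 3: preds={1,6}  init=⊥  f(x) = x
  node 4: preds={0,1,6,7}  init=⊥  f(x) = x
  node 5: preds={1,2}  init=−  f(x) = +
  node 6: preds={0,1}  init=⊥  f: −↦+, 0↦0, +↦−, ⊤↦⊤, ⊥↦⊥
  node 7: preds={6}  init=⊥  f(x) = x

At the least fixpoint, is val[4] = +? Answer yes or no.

Worklist (13 pops):
  #1 pop 0: in=⊥ → ⊥ (no change)
  #2 pop 1: in=⊥ → 0 (no change)
  #3 pop 2: in=⊥ → 0 (no change)
  #4 pop 3: in=0 → 0 (was ⊥); enqueue [0]
  #5 pop 4: in=0 → 0 (was ⊥); enqueue [1]
  #6 pop 5: in=0 → ⊤ (was −); enqueue []
  #7 pop 6: in=0 → 0 (was ⊥); enqueue [3,4]
  #8 pop 7: in=0 → 0 (was ⊥); enqueue []
  #9 pop 0: in=0 → 0 (was ⊥); enqueue [6]
  #10 pop 1: in=0 → 0 (no change)
  #11 pop 3: in=0 → 0 (no change)
  #12 pop 4: in=0 → 0 (no change)
  #13 pop 6: in=0 → 0 (no change)

Fixpoint:
  val[0] = 0
  val[1] = 0
  val[2] = 0
  val[3] = 0
  val[4] = 0
  val[5] = ⊤
  val[6] = 0
  val[7] = 0

no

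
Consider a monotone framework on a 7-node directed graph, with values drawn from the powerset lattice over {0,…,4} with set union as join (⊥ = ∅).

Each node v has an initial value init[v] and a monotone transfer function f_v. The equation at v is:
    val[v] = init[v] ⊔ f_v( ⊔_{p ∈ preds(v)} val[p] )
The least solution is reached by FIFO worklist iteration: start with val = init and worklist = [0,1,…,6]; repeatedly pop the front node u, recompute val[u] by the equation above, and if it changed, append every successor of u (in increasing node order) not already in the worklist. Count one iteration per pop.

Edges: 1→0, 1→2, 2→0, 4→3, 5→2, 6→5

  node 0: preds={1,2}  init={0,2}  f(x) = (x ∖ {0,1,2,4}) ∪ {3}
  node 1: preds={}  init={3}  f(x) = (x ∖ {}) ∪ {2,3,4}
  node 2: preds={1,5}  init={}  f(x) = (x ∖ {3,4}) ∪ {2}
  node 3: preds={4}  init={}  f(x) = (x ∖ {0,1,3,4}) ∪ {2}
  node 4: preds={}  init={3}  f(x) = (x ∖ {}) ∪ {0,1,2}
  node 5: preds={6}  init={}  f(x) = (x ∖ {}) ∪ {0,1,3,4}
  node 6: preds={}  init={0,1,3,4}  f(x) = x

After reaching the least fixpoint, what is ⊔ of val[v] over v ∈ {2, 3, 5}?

Iteration log — 11 steps:
  step 1. node 0  ⊔preds={3}  new={0,2,3}  old={0,2}  +wl: 
  step 2. node 1  ⊔preds={}  new={2,3,4}  old={3}  +wl: 0
  step 3. node 2  ⊔preds={2,3,4}  new={2}  old={}  +wl: 
  step 4. node 3  ⊔preds={3}  new={2}  old={}  +wl: 
  step 5. node 4  ⊔preds={}  new={0,1,2,3}  old={3}  +wl: 3
  step 6. node 5  ⊔preds={0,1,3,4}  new={0,1,3,4}  old={}  +wl: 2
  step 7. node 6  ⊔preds={}  new={0,1,3,4}  stable
  step 8. node 0  ⊔preds={2,3,4}  new={0,2,3}  stable
  step 9. node 3  ⊔preds={0,1,2,3}  new={2}  stable
  step 10. node 2  ⊔preds={0,1,2,3,4}  new={0,1,2}  old={2}  +wl: 0
  step 11. node 0  ⊔preds={0,1,2,3,4}  new={0,2,3}  stable

Least fixpoint reached:
  node 0: {0,2,3}
  node 1: {2,3,4}
  node 2: {0,1,2}
  node 3: {2}
  node 4: {0,1,2,3}
  node 5: {0,1,3,4}
  node 6: {0,1,3,4}

{0,1,2,3,4}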